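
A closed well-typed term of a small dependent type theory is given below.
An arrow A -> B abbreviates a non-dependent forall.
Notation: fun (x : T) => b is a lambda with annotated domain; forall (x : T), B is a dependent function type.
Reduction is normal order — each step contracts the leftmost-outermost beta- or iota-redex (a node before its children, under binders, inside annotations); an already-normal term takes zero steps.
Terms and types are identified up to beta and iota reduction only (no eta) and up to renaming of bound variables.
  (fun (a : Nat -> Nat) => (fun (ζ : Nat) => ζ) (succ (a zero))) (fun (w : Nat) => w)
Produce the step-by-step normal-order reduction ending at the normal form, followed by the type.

normal-order reduction:
  (fun (a : Nat -> Nat) => (fun (ζ : Nat) => ζ) (succ (a zero))) (fun (w : Nat) => w)
  ~> (fun (a : Nat) => a) (succ ((fun (ζ : Nat) => ζ) zero))
  ~> succ ((fun (a : Nat) => a) zero)
  ~> succ zero
the term's type:
  Nat


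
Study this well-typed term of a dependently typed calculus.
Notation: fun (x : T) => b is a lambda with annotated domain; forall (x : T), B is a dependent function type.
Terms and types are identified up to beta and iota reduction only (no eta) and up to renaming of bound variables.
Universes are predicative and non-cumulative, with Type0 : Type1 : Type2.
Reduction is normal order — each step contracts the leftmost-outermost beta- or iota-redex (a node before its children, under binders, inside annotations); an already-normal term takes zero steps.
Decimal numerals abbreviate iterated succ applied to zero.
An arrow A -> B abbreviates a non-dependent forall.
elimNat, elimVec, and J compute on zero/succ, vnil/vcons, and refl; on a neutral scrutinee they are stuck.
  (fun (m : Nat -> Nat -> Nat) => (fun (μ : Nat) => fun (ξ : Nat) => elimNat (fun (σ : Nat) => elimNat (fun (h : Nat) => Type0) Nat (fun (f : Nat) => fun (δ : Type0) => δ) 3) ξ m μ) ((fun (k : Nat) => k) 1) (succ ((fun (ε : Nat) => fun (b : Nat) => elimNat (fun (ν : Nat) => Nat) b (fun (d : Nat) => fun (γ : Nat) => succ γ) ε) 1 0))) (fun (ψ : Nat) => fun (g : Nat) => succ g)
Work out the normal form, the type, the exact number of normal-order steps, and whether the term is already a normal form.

resulting normal form:
  3
inferred type:
  Nat
steps to reach normal form (normal order): 24
already normal: no
first redex: a beta-redex


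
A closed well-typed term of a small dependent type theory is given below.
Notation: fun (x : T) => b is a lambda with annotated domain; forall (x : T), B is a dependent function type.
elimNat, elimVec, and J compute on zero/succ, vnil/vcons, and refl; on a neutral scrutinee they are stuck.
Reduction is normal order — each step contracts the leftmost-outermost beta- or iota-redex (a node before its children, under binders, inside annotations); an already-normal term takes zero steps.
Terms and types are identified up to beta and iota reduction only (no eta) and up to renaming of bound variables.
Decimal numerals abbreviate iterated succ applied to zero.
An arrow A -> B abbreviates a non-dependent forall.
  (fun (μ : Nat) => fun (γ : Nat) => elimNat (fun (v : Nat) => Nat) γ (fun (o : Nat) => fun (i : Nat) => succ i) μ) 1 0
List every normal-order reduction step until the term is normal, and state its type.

normal-order reduction:
  (fun (μ : Nat) => fun (γ : Nat) => elimNat (fun (v : Nat) => Nat) γ (fun (o : Nat) => fun (i : Nat) => succ i) μ) 1 0
  ~> (fun (μ : Nat) => elimNat (fun (γ : Nat) => Nat) μ (fun (v : Nat) => fun (o : Nat) => succ o) 1) 0
  ~> elimNat (fun (μ : Nat) => Nat) 0 (fun (γ : Nat) => fun (v : Nat) => succ v) 1
  ~> (fun (μ : Nat) => fun (γ : Nat) => succ γ) 0 (elimNat (fun (v : Nat) => Nat) 0 (fun (o : Nat) => fun (i : Nat) => succ i) 0)
  ~> (fun (μ : Nat) => succ μ) (elimNat (fun (γ : Nat) => Nat) 0 (fun (v : Nat) => fun (o : Nat) => succ o) 0)
  ~> succ (elimNat (fun (μ : Nat) => Nat) 0 (fun (γ : Nat) => fun (v : Nat) => succ v) 0)
  ~> 1
type:
  Nat


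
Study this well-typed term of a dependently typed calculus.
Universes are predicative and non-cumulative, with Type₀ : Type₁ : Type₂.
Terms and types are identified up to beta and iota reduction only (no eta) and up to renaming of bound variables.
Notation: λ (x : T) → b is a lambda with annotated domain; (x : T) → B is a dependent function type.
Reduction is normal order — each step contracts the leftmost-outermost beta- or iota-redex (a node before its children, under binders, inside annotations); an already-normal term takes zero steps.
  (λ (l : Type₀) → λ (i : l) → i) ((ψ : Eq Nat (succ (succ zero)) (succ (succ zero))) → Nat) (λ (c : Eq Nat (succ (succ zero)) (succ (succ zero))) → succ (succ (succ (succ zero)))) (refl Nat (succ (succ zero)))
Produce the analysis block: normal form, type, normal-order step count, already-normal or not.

reduced normal form:
  succ (succ (succ (succ zero)))
type:
  Nat
steps to reach normal form (normal order): 3
term was already normal: no
first redex: a beta-redex


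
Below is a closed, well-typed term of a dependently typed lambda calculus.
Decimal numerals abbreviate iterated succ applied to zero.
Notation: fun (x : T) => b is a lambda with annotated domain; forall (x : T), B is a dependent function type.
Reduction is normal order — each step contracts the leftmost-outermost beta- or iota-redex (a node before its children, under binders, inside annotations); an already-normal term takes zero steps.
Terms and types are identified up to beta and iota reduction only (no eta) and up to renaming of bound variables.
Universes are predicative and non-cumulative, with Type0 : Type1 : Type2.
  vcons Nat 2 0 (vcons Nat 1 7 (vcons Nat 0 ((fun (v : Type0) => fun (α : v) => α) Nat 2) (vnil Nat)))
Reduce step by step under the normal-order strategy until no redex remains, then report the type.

reduction (normal order):
  vcons Nat 2 0 (vcons Nat 1 7 (vcons Nat 0 ((fun (v : Type0) => fun (α : v) => α) Nat 2) (vnil Nat)))
  ~> vcons Nat 2 0 (vcons Nat 1 7 (vcons Nat 0 ((fun (v : Nat) => v) 2) (vnil Nat)))
  ~> vcons Nat 2 0 (vcons Nat 1 7 (vcons Nat 0 2 (vnil Nat)))
inferred type:
  Vec Nat 3


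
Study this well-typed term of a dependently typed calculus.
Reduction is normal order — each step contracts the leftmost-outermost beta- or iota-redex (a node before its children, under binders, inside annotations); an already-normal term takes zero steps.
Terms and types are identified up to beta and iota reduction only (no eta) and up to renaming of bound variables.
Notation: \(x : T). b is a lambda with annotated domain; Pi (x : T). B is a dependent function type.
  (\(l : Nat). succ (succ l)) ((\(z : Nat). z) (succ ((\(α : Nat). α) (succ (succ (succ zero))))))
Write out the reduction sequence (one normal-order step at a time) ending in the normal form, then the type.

normal-order reduction:
  (\(l : Nat). succ (succ l)) ((\(z : Nat). z) (succ ((\(α : Nat). α) (succ (succ (succ zero))))))
  ~> succ (succ ((\(l : Nat). l) (succ ((\(z : Nat). z) (succ (succ (succ zero)))))))
  ~> succ (succ (succ ((\(l : Nat). l) (succ (succ (succ zero))))))
  ~> succ (succ (succ (succ (succ (succ zero)))))
type:
  Nat


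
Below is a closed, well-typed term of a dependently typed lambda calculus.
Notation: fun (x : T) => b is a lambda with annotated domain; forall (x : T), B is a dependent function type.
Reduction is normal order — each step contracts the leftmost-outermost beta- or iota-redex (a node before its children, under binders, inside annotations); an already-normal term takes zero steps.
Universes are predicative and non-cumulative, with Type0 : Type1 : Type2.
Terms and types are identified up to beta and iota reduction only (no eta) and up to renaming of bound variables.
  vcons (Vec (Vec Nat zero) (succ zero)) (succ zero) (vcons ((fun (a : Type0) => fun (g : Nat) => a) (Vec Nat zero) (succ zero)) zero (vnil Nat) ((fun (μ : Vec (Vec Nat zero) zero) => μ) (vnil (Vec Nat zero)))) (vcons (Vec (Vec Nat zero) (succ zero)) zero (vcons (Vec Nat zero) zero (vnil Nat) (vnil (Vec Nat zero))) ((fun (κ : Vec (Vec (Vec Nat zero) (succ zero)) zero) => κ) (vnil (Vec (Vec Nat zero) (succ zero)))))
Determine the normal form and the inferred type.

reduced normal form:
  vcons (Vec (Vec Nat zero) (succ zero)) (succ zero) (vcons (Vec Nat zero) zero (vnil Nat) (vnil (Vec Nat zero))) (vcons (Vec (Vec Nat zero) (succ zero)) zero (vcons (Vec Nat zero) zero (vnil Nat) (vnil (Vec Nat zero))) (vnil (Vec (Vec Nat zero) (succ zero))))
type:
  Vec (Vec (Vec Nat zero) (succ zero)) (succ (succ zero))


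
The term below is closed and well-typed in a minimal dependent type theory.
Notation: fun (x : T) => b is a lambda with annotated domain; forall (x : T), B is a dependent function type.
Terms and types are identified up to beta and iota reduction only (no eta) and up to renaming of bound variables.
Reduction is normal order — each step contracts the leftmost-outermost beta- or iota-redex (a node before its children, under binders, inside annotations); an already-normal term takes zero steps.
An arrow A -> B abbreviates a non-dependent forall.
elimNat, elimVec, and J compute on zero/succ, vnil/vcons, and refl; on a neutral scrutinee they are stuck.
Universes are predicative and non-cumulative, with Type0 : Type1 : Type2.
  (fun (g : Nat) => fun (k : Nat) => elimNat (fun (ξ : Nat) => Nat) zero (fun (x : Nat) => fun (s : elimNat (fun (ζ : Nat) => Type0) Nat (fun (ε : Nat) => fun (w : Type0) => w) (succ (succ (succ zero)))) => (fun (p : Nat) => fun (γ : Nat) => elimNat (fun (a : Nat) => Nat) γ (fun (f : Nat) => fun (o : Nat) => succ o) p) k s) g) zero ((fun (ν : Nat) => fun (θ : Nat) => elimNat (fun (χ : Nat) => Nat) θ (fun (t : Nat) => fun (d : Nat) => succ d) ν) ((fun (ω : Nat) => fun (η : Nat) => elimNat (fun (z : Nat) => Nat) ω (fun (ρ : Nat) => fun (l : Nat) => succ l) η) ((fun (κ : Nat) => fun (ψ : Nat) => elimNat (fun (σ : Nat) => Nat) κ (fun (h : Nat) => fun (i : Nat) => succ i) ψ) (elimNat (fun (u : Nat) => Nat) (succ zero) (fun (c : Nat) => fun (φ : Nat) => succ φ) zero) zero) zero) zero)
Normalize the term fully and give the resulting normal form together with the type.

normal form:
  zero
type:
  Nat
observation: the term reaches its normal form after 3 normal-order steps.


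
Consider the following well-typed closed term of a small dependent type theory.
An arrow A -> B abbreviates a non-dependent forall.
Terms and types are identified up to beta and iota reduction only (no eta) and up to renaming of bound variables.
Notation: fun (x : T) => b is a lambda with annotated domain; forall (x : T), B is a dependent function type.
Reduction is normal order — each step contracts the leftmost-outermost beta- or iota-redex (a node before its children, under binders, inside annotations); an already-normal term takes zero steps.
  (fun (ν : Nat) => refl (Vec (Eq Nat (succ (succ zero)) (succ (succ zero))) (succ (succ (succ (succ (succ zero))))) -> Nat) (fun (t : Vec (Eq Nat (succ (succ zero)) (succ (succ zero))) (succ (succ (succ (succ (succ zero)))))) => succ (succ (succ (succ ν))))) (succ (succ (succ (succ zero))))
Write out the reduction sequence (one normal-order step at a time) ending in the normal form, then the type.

normal-order reduction:
  (fun (ν : Nat) => refl (Vec (Eq Nat (succ (succ zero)) (succ (succ zero))) (succ (succ (succ (succ (succ zero))))) -> Nat) (fun (t : Vec (Eq Nat (succ (succ zero)) (succ (succ zero))) (succ (succ (succ (succ (succ zero)))))) => succ (succ (succ (succ ν))))) (succ (succ (succ (succ zero))))
  ~> refl (Vec (Eq Nat (succ (succ zero)) (succ (succ zero))) (succ (succ (succ (succ (succ zero))))) -> Nat) (fun (ν : Vec (Eq Nat (succ (succ zero)) (succ (succ zero))) (succ (succ (succ (succ (succ zero)))))) => succ (succ (succ (succ (succ (succ (succ (succ zero))))))))
type:
  Eq (Vec (Eq Nat (succ (succ zero)) (succ (succ zero))) (succ (succ (succ (succ (succ zero))))) -> Nat) (fun (ν : Vec (Eq Nat (succ (succ zero)) (succ (succ zero))) (succ (succ (succ (succ (succ zero)))))) => succ (succ (succ (succ (succ (succ (succ (succ zero)))))))) (fun (t : Vec (Eq Nat (succ (succ zero)) (succ (succ zero))) (succ (succ (succ (succ (succ zero)))))) => succ (succ (succ (succ (succ (succ (succ (succ zero))))))))


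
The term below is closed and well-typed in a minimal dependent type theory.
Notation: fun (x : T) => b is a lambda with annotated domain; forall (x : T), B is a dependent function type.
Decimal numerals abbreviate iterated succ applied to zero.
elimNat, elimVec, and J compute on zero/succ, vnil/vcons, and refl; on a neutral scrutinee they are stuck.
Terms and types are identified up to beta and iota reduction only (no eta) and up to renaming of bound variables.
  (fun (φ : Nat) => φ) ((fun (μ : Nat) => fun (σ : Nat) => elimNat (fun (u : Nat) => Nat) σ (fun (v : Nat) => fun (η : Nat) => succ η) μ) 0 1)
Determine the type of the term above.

type:
  Nat


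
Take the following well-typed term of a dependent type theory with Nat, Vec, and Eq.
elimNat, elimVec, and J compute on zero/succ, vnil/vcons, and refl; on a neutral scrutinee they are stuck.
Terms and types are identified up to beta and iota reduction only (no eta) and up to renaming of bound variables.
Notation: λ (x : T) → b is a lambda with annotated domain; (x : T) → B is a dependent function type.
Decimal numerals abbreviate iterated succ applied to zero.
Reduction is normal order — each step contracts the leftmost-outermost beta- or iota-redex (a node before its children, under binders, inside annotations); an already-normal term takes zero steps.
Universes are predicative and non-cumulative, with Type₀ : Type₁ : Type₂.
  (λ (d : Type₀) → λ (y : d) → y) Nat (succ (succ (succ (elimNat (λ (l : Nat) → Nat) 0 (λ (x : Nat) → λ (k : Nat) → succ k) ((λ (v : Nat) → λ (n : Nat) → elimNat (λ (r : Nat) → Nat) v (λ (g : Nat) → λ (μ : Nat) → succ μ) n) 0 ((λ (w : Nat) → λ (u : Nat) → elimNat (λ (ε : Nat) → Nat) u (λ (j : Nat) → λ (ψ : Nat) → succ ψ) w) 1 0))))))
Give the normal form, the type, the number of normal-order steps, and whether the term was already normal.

reduced normal form:
  4
inferred type:
  Nat
reduction steps (normal order): 18
started in normal form: no
first contracted redex: a beta-redex


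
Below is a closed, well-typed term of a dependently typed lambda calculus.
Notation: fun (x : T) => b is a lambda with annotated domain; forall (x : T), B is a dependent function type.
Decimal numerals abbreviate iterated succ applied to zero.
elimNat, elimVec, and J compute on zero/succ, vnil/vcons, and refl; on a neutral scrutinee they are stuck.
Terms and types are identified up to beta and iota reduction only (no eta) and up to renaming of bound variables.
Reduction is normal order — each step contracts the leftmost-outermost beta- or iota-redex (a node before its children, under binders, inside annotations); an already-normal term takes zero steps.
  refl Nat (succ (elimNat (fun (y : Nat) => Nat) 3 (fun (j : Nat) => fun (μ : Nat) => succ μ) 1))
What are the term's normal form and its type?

reduced normal form:
  refl Nat 5
inferred type:
  Eq Nat 5 5
observation: reduction starts at an elimNat iota-redex, and 4 normal-order steps reach the normal form.


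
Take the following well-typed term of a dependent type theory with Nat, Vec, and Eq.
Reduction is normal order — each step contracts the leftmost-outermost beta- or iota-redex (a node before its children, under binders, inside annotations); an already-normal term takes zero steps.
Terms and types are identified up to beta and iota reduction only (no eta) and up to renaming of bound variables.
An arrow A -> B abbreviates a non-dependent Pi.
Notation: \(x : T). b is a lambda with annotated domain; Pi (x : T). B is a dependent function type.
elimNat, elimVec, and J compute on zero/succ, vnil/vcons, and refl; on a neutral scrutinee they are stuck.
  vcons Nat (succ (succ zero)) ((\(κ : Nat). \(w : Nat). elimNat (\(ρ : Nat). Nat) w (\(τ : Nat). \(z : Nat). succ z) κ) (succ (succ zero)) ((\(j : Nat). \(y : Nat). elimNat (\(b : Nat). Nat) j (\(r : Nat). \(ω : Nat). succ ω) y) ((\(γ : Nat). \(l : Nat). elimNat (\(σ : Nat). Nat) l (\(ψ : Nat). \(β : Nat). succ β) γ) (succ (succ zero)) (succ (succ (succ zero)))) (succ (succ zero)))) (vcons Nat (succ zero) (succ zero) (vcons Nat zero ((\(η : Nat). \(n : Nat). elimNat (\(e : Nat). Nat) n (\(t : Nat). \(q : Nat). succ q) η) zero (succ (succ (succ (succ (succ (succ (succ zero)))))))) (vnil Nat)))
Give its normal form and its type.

resulting normal form:
  vcons Nat (succ (succ zero)) (succ (succ (succ (succ (succ (succ (succ (succ (succ zero))))))))) (vcons Nat (succ zero) (succ zero) (vcons Nat zero (succ (succ (succ (succ (succ (succ (succ zero))))))) (vnil Nat)))
inferred type:
  Vec Nat (succ (succ (succ zero)))
observation: reduction starts at a beta-redex, and 30 normal-order steps reach the normal form.


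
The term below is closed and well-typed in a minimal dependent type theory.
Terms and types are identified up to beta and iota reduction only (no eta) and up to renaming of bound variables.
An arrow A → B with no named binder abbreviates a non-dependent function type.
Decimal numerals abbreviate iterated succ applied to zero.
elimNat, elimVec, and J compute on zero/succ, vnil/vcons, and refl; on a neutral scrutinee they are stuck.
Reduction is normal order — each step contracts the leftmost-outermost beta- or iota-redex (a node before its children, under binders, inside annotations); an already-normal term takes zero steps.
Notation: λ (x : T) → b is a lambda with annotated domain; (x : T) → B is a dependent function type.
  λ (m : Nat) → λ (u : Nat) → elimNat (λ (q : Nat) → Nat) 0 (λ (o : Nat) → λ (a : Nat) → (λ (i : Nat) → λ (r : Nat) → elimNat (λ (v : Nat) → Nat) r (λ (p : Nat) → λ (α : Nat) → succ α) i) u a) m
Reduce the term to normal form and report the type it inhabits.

resulting normal form:
  λ (m : Nat) → λ (u : Nat) → elimNat (λ (q : Nat) → Nat) 0 (λ (o : Nat) → λ (a : Nat) → elimNat (λ (i : Nat) → Nat) a (λ (r : Nat) → λ (v : Nat) → succ v) u) m
type:
  Nat → Nat → Nat
observation: contracting a beta-redex first, the term normalizes in 2 steps.


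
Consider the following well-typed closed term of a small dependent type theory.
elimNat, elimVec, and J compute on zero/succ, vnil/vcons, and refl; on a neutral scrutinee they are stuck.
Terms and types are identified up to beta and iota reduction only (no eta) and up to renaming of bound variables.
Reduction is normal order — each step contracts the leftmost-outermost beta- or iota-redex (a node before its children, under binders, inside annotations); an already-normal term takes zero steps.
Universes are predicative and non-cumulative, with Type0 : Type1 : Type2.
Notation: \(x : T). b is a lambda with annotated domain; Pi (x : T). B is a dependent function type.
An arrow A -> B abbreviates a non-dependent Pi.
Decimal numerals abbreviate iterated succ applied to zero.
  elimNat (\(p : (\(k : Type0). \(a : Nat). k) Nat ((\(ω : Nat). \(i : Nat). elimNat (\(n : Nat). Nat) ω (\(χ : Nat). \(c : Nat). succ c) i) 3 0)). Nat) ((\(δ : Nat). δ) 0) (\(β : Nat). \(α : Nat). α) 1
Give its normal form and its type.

normal form:
  0
inferred type:
  Nat


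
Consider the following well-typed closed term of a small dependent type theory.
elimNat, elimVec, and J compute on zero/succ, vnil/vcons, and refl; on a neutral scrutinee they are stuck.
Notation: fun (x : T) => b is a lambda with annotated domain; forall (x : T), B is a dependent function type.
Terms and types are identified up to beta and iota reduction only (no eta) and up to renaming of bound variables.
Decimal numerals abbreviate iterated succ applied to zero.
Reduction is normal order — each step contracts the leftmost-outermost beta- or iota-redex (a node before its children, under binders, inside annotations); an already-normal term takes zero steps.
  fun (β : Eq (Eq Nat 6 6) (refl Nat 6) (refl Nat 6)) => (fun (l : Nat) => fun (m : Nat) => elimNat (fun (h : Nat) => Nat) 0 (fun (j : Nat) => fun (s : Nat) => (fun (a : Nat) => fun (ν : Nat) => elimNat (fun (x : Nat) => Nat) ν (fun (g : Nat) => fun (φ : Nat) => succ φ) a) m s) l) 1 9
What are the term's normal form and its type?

normal form:
  fun (β : Eq (Eq Nat 6 6) (refl Nat 6) (refl Nat 6)) => 9
type:
  forall (β : Eq (Eq Nat 6 6) (refl Nat 6) (refl Nat 6)), Nat
observation: the leftmost-outermost redex is a beta-redex, and normalization takes 36 steps.


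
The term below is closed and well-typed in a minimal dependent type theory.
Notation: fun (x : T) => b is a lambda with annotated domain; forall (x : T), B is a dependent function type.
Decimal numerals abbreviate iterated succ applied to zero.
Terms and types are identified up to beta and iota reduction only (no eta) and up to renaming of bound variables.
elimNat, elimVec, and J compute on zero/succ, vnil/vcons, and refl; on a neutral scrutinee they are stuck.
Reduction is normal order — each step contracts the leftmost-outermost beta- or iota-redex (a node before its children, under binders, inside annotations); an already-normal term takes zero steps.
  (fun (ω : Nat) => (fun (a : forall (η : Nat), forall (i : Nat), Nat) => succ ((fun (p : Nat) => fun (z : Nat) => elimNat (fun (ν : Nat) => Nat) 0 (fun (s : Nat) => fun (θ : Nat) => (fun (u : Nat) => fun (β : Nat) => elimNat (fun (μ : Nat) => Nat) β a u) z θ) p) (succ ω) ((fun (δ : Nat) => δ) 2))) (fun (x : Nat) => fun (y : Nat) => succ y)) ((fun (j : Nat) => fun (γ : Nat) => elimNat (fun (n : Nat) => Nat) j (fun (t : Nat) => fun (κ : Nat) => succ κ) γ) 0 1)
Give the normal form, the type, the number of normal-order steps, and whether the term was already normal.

resulting normal form:
  5
type:
  Nat
reduction steps (normal order): 37
term was already normal: no
first contracted redex: a beta-redex


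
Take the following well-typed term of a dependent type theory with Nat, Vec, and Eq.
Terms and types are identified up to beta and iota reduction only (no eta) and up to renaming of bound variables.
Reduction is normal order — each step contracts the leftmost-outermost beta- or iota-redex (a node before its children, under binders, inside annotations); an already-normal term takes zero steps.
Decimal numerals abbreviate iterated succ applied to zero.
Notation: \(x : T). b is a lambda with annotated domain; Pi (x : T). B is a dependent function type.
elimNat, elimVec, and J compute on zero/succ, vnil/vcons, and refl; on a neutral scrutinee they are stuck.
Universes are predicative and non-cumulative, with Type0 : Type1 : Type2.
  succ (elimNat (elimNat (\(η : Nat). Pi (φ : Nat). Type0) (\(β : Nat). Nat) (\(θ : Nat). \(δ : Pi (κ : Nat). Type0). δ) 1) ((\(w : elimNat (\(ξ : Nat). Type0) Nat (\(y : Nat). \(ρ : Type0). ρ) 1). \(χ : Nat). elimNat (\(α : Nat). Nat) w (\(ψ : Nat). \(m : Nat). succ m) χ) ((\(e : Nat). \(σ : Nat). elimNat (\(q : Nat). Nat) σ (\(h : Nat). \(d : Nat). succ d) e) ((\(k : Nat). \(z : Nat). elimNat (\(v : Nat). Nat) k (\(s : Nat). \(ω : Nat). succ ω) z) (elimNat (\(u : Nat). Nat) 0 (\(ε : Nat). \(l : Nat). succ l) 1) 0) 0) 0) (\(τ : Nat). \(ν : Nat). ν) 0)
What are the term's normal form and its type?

reduced normal form:
  2
inferred type:
  Nat


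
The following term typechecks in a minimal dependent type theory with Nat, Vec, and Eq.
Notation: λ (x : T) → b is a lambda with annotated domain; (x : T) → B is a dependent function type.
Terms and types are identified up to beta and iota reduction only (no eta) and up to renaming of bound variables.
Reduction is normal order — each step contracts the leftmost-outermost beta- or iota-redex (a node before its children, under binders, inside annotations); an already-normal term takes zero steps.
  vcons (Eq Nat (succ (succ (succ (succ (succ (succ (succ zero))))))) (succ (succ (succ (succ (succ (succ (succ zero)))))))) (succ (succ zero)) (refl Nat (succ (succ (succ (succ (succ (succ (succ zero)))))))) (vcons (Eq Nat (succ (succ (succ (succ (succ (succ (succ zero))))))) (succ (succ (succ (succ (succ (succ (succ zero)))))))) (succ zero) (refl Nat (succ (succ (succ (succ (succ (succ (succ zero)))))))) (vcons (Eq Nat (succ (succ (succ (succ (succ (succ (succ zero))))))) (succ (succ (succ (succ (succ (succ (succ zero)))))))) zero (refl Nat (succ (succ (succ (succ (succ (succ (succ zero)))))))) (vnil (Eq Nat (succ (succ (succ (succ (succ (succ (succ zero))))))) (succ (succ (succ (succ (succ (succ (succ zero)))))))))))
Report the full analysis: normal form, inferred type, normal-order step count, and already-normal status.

reduced normal form:
  vcons (Eq Nat (succ (succ (succ (succ (succ (succ (succ zero))))))) (succ (succ (succ (succ (succ (succ (succ zero)))))))) (succ (succ zero)) (refl Nat (succ (succ (succ (succ (succ (succ (succ zero)))))))) (vcons (Eq Nat (succ (succ (succ (succ (succ (succ (succ zero))))))) (succ (succ (succ (succ (succ (succ (succ zero)))))))) (succ zero) (refl Nat (succ (succ (succ (succ (succ (succ (succ zero)))))))) (vcons (Eq Nat (succ (succ (succ (succ (succ (succ (succ zero))))))) (succ (succ (succ (succ (succ (succ (succ zero)))))))) zero (refl Nat (succ (succ (succ (succ (succ (succ (succ zero)))))))) (vnil (Eq Nat (succ (succ (succ (succ (succ (succ (succ zero))))))) (succ (succ (succ (succ (succ (succ (succ zero)))))))))))
the term's type:
  Vec (Eq Nat (succ (succ (succ (succ (succ (succ (succ zero))))))) (succ (succ (succ (succ (succ (succ (succ zero)))))))) (succ (succ (succ zero)))
steps to reach normal form (normal order): 0
term was already normal: yes


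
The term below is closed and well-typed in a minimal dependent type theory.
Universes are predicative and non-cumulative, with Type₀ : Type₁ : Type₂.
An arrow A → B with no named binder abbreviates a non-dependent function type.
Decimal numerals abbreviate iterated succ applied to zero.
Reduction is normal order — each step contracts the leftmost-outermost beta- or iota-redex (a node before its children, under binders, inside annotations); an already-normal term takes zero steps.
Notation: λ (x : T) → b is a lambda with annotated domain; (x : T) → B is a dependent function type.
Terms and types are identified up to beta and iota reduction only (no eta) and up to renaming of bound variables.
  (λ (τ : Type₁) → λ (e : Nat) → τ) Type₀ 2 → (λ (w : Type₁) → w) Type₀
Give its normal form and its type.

resulting normal form:
  Type₀ → Type₀
the term's type:
  Type₁


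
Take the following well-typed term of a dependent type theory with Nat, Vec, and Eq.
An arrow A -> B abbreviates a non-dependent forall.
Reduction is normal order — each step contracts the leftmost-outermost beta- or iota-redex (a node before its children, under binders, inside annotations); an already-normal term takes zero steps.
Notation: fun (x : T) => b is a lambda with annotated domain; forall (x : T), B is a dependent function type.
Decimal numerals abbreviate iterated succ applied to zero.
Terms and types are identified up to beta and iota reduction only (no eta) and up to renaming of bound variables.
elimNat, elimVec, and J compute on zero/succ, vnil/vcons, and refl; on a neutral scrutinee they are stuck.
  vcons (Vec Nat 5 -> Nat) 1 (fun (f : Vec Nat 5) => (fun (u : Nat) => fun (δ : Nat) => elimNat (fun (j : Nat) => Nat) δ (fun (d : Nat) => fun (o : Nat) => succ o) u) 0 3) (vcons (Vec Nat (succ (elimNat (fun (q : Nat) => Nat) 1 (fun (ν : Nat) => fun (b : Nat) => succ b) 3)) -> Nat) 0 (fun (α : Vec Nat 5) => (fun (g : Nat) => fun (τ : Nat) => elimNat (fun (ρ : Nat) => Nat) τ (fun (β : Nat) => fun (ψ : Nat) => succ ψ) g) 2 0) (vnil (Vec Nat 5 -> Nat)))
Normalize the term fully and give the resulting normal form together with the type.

resulting normal form:
  vcons (Vec Nat 5 -> Nat) 1 (fun (f : Vec Nat 5) => 3) (vcons (Vec Nat 5 -> Nat) 0 (fun (u : Vec Nat 5) => 2) (vnil (Vec Nat 5 -> Nat)))
the term's type:
  Vec (Vec Nat 5 -> Nat) 2
observation: the first redex contracted is a beta-redex; the normal form is reached in 22 normal-order steps.


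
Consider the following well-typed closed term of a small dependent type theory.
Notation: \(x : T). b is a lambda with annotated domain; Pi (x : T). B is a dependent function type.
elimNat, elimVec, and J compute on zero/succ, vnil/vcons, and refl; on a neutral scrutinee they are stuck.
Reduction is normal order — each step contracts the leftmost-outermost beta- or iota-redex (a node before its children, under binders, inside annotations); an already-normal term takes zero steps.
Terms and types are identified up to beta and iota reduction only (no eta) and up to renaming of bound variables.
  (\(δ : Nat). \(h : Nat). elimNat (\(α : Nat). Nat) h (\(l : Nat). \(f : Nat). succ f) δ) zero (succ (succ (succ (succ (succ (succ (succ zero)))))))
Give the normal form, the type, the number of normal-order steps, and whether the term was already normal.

reduced normal form:
  succ (succ (succ (succ (succ (succ (succ zero))))))
type:
  Nat
steps to reach normal form (normal order): 3
already normal: no
first redex: a beta-redex


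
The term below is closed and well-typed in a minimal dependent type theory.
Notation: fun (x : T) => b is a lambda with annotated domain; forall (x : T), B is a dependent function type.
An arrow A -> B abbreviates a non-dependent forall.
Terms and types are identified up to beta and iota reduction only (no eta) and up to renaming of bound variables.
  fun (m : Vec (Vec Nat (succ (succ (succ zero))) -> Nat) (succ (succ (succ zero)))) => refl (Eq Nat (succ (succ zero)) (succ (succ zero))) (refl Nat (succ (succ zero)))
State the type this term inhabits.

the term's type:
  Vec (Vec Nat (succ (succ (succ zero))) -> Nat) (succ (succ (succ zero))) -> Eq (Eq Nat (succ (succ zero)) (succ (succ zero))) (refl Nat (succ (succ zero))) (refl Nat (succ (succ zero)))


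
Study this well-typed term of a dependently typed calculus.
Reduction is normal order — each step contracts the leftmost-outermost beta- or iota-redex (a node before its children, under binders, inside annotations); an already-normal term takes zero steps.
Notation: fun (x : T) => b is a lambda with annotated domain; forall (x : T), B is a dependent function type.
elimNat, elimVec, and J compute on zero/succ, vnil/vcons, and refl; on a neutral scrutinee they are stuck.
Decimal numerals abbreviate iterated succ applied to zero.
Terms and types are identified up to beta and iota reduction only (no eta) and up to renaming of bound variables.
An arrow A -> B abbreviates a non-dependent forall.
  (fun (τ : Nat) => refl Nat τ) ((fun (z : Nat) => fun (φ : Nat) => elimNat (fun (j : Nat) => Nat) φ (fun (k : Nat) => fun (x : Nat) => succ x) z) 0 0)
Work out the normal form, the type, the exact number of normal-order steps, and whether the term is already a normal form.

reduced normal form:
  refl Nat 0
the term's type:
  Eq Nat 0 0
normal-order step count: 4
term was already normal: no
first contracted redex: a beta-redex


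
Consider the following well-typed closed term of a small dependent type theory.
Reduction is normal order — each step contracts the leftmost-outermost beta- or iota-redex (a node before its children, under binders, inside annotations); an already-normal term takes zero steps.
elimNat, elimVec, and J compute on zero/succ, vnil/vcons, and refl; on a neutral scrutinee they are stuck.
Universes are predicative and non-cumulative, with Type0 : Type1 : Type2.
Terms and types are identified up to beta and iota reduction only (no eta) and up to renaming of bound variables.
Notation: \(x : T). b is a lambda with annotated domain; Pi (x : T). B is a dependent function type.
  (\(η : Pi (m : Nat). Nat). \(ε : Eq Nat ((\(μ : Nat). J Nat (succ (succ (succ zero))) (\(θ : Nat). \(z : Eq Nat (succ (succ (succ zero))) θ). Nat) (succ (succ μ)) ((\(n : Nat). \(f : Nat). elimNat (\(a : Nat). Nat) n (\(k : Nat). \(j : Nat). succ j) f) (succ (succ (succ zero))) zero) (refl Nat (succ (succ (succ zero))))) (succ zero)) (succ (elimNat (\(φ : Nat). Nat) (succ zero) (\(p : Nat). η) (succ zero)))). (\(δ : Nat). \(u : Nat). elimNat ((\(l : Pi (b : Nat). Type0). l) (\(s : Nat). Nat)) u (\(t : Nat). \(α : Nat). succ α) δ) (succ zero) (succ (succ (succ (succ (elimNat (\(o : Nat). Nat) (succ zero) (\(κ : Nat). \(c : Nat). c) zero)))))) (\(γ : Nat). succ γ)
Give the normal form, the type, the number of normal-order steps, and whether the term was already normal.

reduced normal form:
  \(η : Eq Nat (succ (succ (succ zero))) (succ (succ (succ zero)))). succ (succ (succ (succ (succ (succ zero)))))
inferred type:
  Pi (η : Eq Nat (succ (succ (succ zero))) (succ (succ (succ zero)))). Nat
reduction steps (normal order): 14
started in normal form: no
first redex: a beta-redex


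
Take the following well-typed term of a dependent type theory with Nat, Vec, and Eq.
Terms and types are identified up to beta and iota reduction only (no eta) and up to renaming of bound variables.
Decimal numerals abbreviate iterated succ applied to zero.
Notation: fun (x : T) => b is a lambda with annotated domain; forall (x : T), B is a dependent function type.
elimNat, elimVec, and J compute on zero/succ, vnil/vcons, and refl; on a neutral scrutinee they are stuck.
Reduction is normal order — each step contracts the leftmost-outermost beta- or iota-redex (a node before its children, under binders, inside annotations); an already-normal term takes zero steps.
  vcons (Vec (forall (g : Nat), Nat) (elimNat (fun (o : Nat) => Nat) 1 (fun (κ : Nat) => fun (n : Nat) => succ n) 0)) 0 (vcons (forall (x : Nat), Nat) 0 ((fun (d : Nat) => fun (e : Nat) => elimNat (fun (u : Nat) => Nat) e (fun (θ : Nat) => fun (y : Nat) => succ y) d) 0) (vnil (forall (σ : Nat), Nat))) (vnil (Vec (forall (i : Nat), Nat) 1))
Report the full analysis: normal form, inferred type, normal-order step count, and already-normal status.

resulting normal form:
  vcons (Vec (forall (g : Nat), Nat) 1) 0 (vcons (forall (o : Nat), Nat) 0 (fun (κ : Nat) => κ) (vnil (forall (n : Nat), Nat))) (vnil (Vec (forall (x : Nat), Nat) 1))
type:
  Vec (Vec (forall (g : Nat), Nat) 1) 1
reduction steps (normal order): 3
started in normal form: no
first contracted redex: an elimNat iota-redex


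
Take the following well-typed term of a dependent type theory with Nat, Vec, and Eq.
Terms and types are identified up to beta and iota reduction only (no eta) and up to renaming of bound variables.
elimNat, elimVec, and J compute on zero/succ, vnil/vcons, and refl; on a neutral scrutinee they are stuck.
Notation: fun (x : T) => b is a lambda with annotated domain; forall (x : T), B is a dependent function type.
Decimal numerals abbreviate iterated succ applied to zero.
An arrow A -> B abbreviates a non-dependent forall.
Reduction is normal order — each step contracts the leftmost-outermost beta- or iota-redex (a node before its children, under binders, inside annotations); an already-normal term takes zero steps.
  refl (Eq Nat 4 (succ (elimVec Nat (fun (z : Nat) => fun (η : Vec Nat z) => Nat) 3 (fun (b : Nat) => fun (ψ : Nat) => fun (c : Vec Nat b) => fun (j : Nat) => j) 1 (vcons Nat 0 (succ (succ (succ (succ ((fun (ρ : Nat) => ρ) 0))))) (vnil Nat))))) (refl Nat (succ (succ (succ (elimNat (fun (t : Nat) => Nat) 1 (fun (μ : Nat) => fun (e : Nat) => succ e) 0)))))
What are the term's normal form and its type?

normal form:
  refl (Eq Nat 4 4) (refl Nat 4)
type:
  Eq (Eq Nat 4 4) (refl Nat 4) (refl Nat 4)


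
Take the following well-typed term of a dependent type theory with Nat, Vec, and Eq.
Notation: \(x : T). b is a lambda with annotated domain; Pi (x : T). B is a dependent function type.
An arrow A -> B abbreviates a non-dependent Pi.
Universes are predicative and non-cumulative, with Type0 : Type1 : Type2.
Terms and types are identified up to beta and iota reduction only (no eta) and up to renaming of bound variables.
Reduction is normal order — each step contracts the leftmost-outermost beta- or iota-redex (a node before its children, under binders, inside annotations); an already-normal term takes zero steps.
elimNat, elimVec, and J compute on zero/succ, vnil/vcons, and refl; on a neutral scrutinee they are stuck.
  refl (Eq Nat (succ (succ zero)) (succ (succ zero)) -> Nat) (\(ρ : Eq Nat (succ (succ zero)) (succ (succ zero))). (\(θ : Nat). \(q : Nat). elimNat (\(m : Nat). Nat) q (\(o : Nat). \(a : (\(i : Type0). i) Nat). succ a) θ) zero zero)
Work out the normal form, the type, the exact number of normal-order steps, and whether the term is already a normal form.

reduced normal form:
  refl (Eq Nat (succ (succ zero)) (succ (succ zero)) -> Nat) (\(ρ : Eq Nat (succ (succ zero)) (succ (succ zero))). zero)
the term's type:
  Eq (Eq Nat (succ (succ zero)) (succ (succ zero)) -> Nat) (\(ρ : Eq Nat (succ (succ zero)) (succ (succ zero))). zero) (\(θ : Eq Nat (succ (succ zero)) (succ (succ zero))). zero)
reduction steps (normal order): 3
already normal: no
first redex: a beta-redex


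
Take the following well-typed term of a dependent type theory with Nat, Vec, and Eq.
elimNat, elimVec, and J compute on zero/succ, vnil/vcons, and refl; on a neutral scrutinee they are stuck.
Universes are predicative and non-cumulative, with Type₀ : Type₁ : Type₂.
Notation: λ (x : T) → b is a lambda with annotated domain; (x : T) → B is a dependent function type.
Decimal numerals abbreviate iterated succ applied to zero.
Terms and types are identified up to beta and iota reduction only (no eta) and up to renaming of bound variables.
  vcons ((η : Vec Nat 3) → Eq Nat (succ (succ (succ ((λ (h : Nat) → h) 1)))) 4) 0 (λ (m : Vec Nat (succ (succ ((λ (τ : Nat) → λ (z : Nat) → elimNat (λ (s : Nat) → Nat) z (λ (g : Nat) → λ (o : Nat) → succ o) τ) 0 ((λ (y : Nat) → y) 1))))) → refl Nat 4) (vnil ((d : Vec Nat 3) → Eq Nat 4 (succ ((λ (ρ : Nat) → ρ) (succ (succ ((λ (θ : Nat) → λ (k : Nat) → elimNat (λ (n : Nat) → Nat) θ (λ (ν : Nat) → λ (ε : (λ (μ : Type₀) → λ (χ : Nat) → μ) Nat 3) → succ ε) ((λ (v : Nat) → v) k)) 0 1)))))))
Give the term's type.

inferred type:
  Vec ((η : Vec Nat 3) → Eq Nat 4 4) 1


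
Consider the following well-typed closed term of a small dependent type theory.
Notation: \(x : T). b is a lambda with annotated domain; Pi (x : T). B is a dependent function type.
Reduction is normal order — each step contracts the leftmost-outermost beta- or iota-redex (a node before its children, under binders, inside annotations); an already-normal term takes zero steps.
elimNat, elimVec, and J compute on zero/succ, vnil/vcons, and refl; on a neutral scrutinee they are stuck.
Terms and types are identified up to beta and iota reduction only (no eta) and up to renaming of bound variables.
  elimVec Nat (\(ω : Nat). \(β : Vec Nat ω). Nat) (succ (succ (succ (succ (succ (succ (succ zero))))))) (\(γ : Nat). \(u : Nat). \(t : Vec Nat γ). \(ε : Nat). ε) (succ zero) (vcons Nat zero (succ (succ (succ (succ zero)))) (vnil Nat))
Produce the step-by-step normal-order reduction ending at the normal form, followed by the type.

normal-order reduction:
  elimVec Nat (\(ω : Nat). \(β : Vec Nat ω). Nat) (succ (succ (succ (succ (succ (succ (succ zero))))))) (\(γ : Nat). \(u : Nat). \(t : Vec Nat γ). \(ε : Nat). ε) (succ zero) (vcons Nat zero (succ (succ (succ (succ zero)))) (vnil Nat))
  ~> (\(ω : Nat). \(β : Nat). \(γ : Vec Nat ω). \(u : Nat). u) zero (succ (succ (succ (succ zero)))) (vnil Nat) (elimVec Nat (\(t : Nat). \(ε : Vec Nat t). Nat) (succ (succ (succ (succ (succ (succ (succ zero))))))) (\(a : Nat). \(τ : Nat). \(c : Vec Nat a). \(ξ : Nat). ξ) zero (vnil Nat))
  ~> (\(ω : Nat). \(β : Vec Nat zero). \(γ : Nat). γ) (succ (succ (succ (succ zero)))) (vnil Nat) (elimVec Nat (\(u : Nat). \(t : Vec Nat u). Nat) (succ (succ (succ (succ (succ (succ (succ zero))))))) (\(ε : Nat). \(a : Nat). \(τ : Vec Nat ε). \(c : Nat). c) zero (vnil Nat))
  ~> (\(ω : Vec Nat zero). \(β : Nat). β) (vnil Nat) (elimVec Nat (\(γ : Nat). \(u : Vec Nat γ). Nat) (succ (succ (succ (succ (succ (succ (succ zero))))))) (\(t : Nat). \(ε : Nat). \(a : Vec Nat t). \(τ : Nat). τ) zero (vnil Nat))
  ~> (\(ω : Nat). ω) (elimVec Nat (\(β : Nat). \(γ : Vec Nat β). Nat) (succ (succ (succ (succ (succ (succ (succ zero))))))) (\(u : Nat). \(t : Nat). \(ε : Vec Nat u). \(a : Nat). a) zero (vnil Nat))
  ~> elimVec Nat (\(ω : Nat). \(β : Vec Nat ω). Nat) (succ (succ (succ (succ (succ (succ (succ zero))))))) (\(γ : Nat). \(u : Nat). \(t : Vec Nat γ). \(ε : Nat). ε) zero (vnil Nat)
  ~> succ (succ (succ (succ (succ (succ (succ zero))))))
type:
  Nat
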